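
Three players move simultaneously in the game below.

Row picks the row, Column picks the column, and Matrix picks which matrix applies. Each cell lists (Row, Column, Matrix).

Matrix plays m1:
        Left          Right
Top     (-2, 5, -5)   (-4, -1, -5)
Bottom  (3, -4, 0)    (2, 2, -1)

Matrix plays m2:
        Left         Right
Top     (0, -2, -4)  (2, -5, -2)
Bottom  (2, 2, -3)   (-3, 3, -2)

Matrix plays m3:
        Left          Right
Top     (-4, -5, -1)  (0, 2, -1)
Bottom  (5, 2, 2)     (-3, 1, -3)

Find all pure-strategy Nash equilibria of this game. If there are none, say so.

The pure Nash equilibria are (Top, Right, m3), (Bottom, Left, m3), (Bottom, Right, m1).

Row against (Left, m1): payoffs -2, 3 → best response Bottom.
Row against (Left, m2): payoffs 0, 2 → best response Bottom.
Row against (Left, m3): payoffs -4, 5 → best response Bottom.
Row against (Right, m1): payoffs -4, 2 → best response Bottom.
Row against (Right, m2): payoffs 2, -3 → best response Top.
Row against (Right, m3): payoffs 0, -3 → best response Top.
Column against (Top, m1): payoffs 5, -1 → best response Left.
Column against (Top, m2): payoffs -2, -5 → best response Left.
Column against (Top, m3): payoffs -5, 2 → best response Right.
Column against (Bottom, m1): payoffs -4, 2 → best response Right.
Column against (Bottom, m2): payoffs 2, 3 → best response Right.
Column against (Bottom, m3): payoffs 2, 1 → best response Left.
Matrix against (Top, Left): payoffs -5, -4, -1 → best response m3.
Matrix against (Top, Right): payoffs -5, -2, -1 → best response m3.
Matrix against (Bottom, Left): payoffs 0, -3, 2 → best response m3.
Matrix against (Bottom, Right): payoffs -1, -2, -3 → best response m1.
Mutual best responses: (Top, Right, m3); (Bottom, Left, m3); (Bottom, Right, m1).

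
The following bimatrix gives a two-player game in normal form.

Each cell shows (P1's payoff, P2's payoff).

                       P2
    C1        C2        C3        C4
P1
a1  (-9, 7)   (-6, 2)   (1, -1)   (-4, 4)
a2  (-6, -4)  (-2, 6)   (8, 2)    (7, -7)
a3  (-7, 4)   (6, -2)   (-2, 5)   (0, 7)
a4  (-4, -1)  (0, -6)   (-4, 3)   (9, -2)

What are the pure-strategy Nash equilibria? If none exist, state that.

No pure-strategy Nash equilibrium.

(a1, C1): P1 can switch to a2 (-9 → -6). Not NE.
(a1, C2): P1 can switch to a2 (-6 → -2). Not NE.
(a1, C3): P1 can switch to a2 (1 → 8). Not NE.
(a1, C4): P1 can switch to a2 (-4 → 7). Not NE.
(a2, C1): P1 can switch to a4 (-6 → -4). Not NE.
(a2, C2): P1 can switch to a3 (-2 → 6). Not NE.
(a2, C3): P2 can switch to C2 (2 → 6). Not NE.
(a2, C4): P1 can switch to a4 (7 → 9). Not NE.
(The remaining 8 profiles each have a profitable deviation by the same check.)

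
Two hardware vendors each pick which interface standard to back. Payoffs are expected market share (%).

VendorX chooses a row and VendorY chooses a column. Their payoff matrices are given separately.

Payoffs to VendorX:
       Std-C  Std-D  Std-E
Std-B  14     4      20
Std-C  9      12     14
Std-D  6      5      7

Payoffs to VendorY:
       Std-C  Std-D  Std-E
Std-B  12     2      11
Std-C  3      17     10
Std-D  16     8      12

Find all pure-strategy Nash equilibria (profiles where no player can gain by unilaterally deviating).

The pure Nash equilibria are (Std-B, Std-C), (Std-C, Std-D).

Check each profile: it is a Nash equilibrium iff no player can strictly gain by switching unilaterally.
(Std-B, Std-C): VendorX gets 14, best alternative 9; VendorY gets 12, best alternative 11. No profitable deviation — NE.
(Std-B, Std-D): VendorX can switch to Std-C (4 → 12). Not NE.
(Std-B, Std-E): VendorY can switch to Std-C (11 → 12). Not NE.
(Std-C, Std-C): VendorX can switch to Std-B (9 → 14). Not NE.
(Std-C, Std-D): VendorX gets 12, best alternative 5; VendorY gets 17, best alternative 10. No profitable deviation — NE.
(Std-C, Std-E): VendorX can switch to Std-B (14 → 20). Not NE.
(Std-D, Std-C): VendorX can switch to Std-B (6 → 14). Not NE.
(Std-D, Std-D): VendorX can switch to Std-C (5 → 12). Not NE.
(Std-D, Std-E): VendorX can switch to Std-B (7 → 20). Not NE.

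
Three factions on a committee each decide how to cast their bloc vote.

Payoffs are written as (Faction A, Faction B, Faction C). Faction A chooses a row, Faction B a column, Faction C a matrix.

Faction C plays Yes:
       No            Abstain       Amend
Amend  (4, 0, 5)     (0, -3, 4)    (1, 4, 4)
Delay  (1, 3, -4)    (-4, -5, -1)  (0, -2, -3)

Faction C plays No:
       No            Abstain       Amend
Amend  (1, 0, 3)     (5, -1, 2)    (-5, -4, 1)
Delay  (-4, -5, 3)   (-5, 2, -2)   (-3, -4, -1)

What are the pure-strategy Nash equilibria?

The unique pure-strategy Nash equilibrium is (Amend, Amend, Yes).

(Amend, No, Yes): Faction B can switch to Amend (0 → 4). Not NE.
(Amend, No, No): Faction C can switch to Yes (3 → 5). Not NE.
(Amend, Abstain, Yes): Faction B can switch to No (-3 → 0). Not NE.
(Amend, Abstain, No): Faction B can switch to No (-1 → 0). Not NE.
(Amend, Amend, Yes): Faction A gets 1, best alternative 0; Faction B gets 4, best alternative 0; Faction C gets 4, best alternative 1. No profitable deviation — NE.
(Amend, Amend, No): Faction A can switch to Delay (-5 → -3). Not NE.
(Delay, No, Yes): Faction A can switch to Amend (1 → 4). Not NE.
(Delay, No, No): Faction A can switch to Amend (-4 → 1). Not NE.
(Delay, Abstain, Yes): Faction A can switch to Amend (-4 → 0). Not NE.
(Delay, Abstain, No): Faction A can switch to Amend (-5 → 5). Not NE.
(Delay, Amend, Yes): Faction A can switch to Amend (0 → 1). Not NE.
(The remaining 1 profile has a profitable deviation by the same check.)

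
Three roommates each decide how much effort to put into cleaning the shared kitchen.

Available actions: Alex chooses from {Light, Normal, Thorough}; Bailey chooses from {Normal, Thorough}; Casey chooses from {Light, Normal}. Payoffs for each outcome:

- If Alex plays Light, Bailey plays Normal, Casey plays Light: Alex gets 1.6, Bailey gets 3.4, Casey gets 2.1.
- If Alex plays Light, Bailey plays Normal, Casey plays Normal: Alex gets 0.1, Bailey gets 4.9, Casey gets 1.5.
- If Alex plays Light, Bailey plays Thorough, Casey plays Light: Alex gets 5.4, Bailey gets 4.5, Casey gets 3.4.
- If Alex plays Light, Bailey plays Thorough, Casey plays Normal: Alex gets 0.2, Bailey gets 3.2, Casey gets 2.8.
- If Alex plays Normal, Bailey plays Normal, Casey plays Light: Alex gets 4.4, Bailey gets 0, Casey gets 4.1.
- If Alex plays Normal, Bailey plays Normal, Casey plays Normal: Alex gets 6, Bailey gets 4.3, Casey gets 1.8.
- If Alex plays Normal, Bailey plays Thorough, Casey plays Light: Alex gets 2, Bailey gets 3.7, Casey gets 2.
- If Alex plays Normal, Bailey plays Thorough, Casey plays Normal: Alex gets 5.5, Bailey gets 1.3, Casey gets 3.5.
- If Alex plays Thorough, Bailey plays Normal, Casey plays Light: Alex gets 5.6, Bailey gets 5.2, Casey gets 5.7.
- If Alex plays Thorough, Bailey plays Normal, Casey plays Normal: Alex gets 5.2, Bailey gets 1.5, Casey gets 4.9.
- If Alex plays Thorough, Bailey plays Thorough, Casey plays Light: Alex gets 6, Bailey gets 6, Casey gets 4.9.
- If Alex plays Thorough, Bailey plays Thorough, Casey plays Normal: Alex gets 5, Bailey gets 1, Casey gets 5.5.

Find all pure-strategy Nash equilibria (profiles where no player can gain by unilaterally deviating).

For each player, find the best response to each opponent profile; mutual best responses are the pure NE.
Alex against (Normal, Light): payoffs 1.6, 4.4, 5.6 → best response Thorough.
Alex against (Normal, Normal): payoffs 0.1, 6, 5.2 → best response Normal.
Alex against (Thorough, Light): payoffs 5.4, 2, 6 → best response Thorough.
Alex against (Thorough, Normal): payoffs 0.2, 5.5, 5 → best response Normal.
Bailey against (Light, Light): payoffs 3.4, 4.5 → best response Thorough.
Bailey against (Light, Normal): payoffs 4.9, 3.2 → best response Normal.
Bailey against (Normal, Light): payoffs 0, 3.7 → best response Thorough.
Bailey against (Normal, Normal): payoffs 4.3, 1.3 → best response Normal.
Bailey against (Thorough, Light): payoffs 5.2, 6 → best response Thorough.
Bailey against (Thorough, Normal): payoffs 1.5, 1 → best response Normal.
Casey against (Light, Normal): payoffs 2.1, 1.5 → best response Light.
Casey against (Light, Thorough): payoffs 3.4, 2.8 → best response Light.
Casey against (Normal, Normal): payoffs 4.1, 1.8 → best response Light.
Casey against (Normal, Thorough): payoffs 2, 3.5 → best response Normal.
Casey against (Thorough, Normal): payoffs 5.7, 4.9 → best response Light.
Casey against (Thorough, Thorough): payoffs 4.9, 5.5 → best response Normal.
No profile is a mutual best response for all players.

There is no pure-strategy Nash equilibrium.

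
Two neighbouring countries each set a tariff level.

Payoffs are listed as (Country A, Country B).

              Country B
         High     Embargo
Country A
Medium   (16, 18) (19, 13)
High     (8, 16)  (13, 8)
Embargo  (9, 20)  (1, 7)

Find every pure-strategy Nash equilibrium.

Pure NE: (Medium, High)

Country A against High: payoffs 16, 8, 9 → best response Medium.
Country A against Embargo: payoffs 19, 13, 1 → best response Medium.
Country B against Medium: payoffs 18, 13 → best response High.
Country B against High: payoffs 16, 8 → best response High.
Country B against Embargo: payoffs 20, 7 → best response High.
Mutual best responses: (Medium, High).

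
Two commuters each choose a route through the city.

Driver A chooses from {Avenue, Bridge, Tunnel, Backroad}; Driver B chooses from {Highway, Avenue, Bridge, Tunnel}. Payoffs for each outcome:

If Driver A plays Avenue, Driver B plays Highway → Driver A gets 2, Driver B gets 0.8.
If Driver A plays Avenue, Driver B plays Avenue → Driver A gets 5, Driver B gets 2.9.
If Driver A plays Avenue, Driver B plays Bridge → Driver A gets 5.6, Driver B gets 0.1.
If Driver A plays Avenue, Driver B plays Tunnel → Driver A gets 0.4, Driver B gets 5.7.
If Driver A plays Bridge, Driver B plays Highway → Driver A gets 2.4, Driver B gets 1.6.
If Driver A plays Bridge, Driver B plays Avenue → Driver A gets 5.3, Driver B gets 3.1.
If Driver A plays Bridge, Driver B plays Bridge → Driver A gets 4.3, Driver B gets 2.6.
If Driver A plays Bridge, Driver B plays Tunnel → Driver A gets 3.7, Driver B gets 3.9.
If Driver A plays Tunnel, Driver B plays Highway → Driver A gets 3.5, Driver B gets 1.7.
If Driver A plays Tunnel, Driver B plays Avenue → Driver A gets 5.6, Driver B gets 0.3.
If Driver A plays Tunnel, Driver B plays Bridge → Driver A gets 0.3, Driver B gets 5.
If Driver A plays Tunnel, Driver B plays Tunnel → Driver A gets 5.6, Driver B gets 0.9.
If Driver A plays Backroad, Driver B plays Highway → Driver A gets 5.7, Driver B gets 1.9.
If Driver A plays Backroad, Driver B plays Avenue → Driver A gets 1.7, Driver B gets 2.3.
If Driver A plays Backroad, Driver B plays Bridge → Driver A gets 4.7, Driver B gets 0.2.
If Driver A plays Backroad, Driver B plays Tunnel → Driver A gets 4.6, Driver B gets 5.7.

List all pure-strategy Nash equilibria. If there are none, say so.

(Avenue, Highway): Driver A can switch to Bridge (2 → 2.4). Not NE.
(Avenue, Avenue): Driver A can switch to Bridge (5 → 5.3). Not NE.
(Avenue, Bridge): Driver B can switch to Highway (0.1 → 0.8). Not NE.
(Avenue, Tunnel): Driver A can switch to Bridge (0.4 → 3.7). Not NE.
(Bridge, Highway): Driver A can switch to Tunnel (2.4 → 3.5). Not NE.
(Bridge, Avenue): Driver A can switch to Tunnel (5.3 → 5.6). Not NE.
(Bridge, Bridge): Driver A can switch to Avenue (4.3 → 5.6). Not NE.
(Bridge, Tunnel): Driver A can switch to Tunnel (3.7 → 5.6). Not NE.
(Tunnel, Highway): Driver A can switch to Backroad (3.5 → 5.7). Not NE.
(Tunnel, Avenue): Driver B can switch to Highway (0.3 → 1.7). Not NE.
(The remaining 6 profiles each have a profitable deviation by the same check.)

This game has no pure Nash equilibrium.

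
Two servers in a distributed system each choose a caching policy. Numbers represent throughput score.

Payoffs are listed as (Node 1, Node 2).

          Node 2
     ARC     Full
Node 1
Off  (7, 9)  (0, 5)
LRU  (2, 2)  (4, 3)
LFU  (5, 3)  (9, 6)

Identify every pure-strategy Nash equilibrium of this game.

(Off, ARC): Node 1 gets 7, best alternative 5; Node 2 gets 9, best alternative 5. No profitable deviation — NE.
(Off, Full): Node 1 can switch to LRU (0 → 4). Not NE.
(LRU, ARC): Node 1 can switch to Off (2 → 7). Not NE.
(LRU, Full): Node 1 can switch to LFU (4 → 9). Not NE.
(LFU, ARC): Node 1 can switch to Off (5 → 7). Not NE.
(LFU, Full): Node 1 gets 9, best alternative 4; Node 2 gets 6, best alternative 3. No profitable deviation — NE.

Pure-strategy Nash equilibria: (Off, ARC), (LFU, Full)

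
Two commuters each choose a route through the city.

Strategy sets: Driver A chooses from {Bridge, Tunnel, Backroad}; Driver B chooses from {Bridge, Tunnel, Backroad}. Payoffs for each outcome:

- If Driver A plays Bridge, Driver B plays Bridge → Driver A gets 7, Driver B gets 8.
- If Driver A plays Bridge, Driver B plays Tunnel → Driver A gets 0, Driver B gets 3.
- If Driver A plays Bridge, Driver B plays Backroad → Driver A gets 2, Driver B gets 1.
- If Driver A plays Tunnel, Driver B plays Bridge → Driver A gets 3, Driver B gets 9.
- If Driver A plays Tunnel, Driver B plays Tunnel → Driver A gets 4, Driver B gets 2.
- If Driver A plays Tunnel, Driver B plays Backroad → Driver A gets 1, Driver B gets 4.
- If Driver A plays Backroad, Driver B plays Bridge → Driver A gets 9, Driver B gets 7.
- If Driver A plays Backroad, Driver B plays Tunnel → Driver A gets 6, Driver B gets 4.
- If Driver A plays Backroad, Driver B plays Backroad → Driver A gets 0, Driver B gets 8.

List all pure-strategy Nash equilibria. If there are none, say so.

This game has no pure Nash equilibrium.

(Bridge, Bridge): Driver A can switch to Backroad (7 → 9). Not NE.
(Bridge, Tunnel): Driver A can switch to Tunnel (0 → 4). Not NE.
(Bridge, Backroad): Driver B can switch to Bridge (1 → 8). Not NE.
(Tunnel, Bridge): Driver A can switch to Bridge (3 → 7). Not NE.
(Tunnel, Tunnel): Driver A can switch to Backroad (4 → 6). Not NE.
(Tunnel, Backroad): Driver A can switch to Bridge (1 → 2). Not NE.
(Backroad, Bridge): Driver B can switch to Backroad (7 → 8). Not NE.
(Backroad, Tunnel): Driver B can switch to Bridge (4 → 7). Not NE.
(The remaining 1 profile has a profitable deviation by the same check.)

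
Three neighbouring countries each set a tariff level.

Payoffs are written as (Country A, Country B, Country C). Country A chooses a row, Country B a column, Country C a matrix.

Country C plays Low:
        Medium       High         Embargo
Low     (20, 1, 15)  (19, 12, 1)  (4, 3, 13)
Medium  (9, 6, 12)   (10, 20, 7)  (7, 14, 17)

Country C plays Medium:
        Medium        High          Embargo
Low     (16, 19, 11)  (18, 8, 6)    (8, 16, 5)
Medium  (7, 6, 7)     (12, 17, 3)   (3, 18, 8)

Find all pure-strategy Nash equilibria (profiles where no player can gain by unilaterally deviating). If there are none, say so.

No pure-strategy Nash equilibrium.

Mark each player's best response to every combination of opponents' strategies; a profile where every player is best-responding is a pure Nash equilibrium.
Country A against (Medium, Low): payoffs 20, 9 → best response Low.
Country A against (Medium, Medium): payoffs 16, 7 → best response Low.
Country A against (High, Low): payoffs 19, 10 → best response Low.
Country A against (High, Medium): payoffs 18, 12 → best response Low.
Country A against (Embargo, Low): payoffs 4, 7 → best response Medium.
Country A against (Embargo, Medium): payoffs 8, 3 → best response Low.
Country B against (Low, Low): payoffs 1, 12, 3 → best response High.
Country B against (Low, Medium): payoffs 19, 8, 16 → best response Medium.
Country B against (Medium, Low): payoffs 6, 20, 14 → best response High.
Country B against (Medium, Medium): payoffs 6, 17, 18 → best response Embargo.
Country C against (Low, Medium): payoffs 15, 11 → best response Low.
Country C against (Low, High): payoffs 1, 6 → best response Medium.
Country C against (Low, Embargo): payoffs 13, 5 → best response Low.
Country C against (Medium, Medium): payoffs 12, 7 → best response Low.
Country C against (Medium, High): payoffs 7, 3 → best response Low.
Country C against (Medium, Embargo): payoffs 17, 8 → best response Low.
No profile is a mutual best response for all players.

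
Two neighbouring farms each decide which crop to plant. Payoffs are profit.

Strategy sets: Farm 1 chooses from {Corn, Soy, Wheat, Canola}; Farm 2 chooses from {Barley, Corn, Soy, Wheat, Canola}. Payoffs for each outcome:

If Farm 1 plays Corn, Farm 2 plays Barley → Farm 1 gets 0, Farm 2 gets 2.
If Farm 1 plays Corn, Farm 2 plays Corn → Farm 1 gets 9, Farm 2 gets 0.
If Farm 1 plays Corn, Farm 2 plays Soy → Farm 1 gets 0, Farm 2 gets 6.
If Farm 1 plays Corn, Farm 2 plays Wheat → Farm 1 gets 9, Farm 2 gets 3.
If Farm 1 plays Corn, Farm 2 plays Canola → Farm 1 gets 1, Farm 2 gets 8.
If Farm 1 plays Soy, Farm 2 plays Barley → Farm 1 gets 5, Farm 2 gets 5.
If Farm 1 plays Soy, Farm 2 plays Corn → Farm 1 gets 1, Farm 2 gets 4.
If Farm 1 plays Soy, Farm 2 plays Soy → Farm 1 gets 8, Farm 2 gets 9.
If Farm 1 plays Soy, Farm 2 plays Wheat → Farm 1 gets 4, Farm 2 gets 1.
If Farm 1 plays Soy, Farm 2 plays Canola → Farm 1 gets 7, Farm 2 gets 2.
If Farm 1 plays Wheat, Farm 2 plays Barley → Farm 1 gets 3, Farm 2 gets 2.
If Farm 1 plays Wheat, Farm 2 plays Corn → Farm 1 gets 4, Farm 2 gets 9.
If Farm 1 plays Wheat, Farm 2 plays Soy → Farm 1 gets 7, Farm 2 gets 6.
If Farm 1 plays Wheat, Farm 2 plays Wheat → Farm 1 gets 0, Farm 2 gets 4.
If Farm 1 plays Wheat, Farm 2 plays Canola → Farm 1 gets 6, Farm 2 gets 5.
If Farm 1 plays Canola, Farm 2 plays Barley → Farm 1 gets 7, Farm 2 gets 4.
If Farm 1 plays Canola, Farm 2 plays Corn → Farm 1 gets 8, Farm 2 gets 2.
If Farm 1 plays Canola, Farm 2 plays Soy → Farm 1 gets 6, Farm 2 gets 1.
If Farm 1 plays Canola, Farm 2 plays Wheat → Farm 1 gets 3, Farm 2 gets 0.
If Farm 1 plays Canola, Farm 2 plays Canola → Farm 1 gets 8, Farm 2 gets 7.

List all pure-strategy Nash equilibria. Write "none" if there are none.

Pure-strategy Nash equilibria: (Soy, Soy), (Canola, Canola)

(Corn, Barley): Farm 1 can switch to Soy (0 → 5). Not NE.
(Corn, Corn): Farm 2 can switch to Barley (0 → 2). Not NE.
(Corn, Soy): Farm 1 can switch to Soy (0 → 8). Not NE.
(Corn, Wheat): Farm 2 can switch to Soy (3 → 6). Not NE.
(Corn, Canola): Farm 1 can switch to Soy (1 → 7). Not NE.
(Soy, Barley): Farm 1 can switch to Canola (5 → 7). Not NE.
(Soy, Corn): Farm 1 can switch to Corn (1 → 9). Not NE.
(Soy, Soy): Farm 1 gets 8, best alternative 7; Farm 2 gets 9, best alternative 5. No profitable deviation — NE.
(Soy, Wheat): Farm 1 can switch to Corn (4 → 9). Not NE.
(Canola, Canola): Farm 1 gets 8, best alternative 7; Farm 2 gets 7, best alternative 4. No profitable deviation — NE.
(The remaining 10 profiles each have a profitable deviation by the same check.)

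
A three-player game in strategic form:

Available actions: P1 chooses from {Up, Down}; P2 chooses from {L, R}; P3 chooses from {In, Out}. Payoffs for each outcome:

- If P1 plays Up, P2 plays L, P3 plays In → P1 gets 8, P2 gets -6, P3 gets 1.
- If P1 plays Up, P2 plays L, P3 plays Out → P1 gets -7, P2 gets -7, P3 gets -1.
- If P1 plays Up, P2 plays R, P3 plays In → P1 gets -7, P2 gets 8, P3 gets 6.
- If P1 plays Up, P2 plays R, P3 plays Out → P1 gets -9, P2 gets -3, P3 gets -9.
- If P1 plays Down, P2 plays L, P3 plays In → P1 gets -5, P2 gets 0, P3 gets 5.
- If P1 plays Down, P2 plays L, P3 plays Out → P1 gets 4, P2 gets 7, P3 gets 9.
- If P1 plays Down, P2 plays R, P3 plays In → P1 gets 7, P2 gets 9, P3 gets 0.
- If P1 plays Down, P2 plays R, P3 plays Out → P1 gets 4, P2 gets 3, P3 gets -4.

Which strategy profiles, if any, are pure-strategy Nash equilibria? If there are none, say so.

(Up, L, In): P2 can switch to R (-6 → 8). Not NE.
(Up, L, Out): P1 can switch to Down (-7 → 4). Not NE.
(Up, R, In): P1 can switch to Down (-7 → 7). Not NE.
(Up, R, Out): P1 can switch to Down (-9 → 4). Not NE.
(Down, L, In): P1 can switch to Up (-5 → 8). Not NE.
(Down, L, Out): P1 gets 4, best alternative -7; P2 gets 7, best alternative 3; P3 gets 9, best alternative 5. No profitable deviation — NE.
(Down, R, In): P1 gets 7, best alternative -7; P2 gets 9, best alternative 0; P3 gets 0, best alternative -4. No profitable deviation — NE.
(Down, R, Out): P2 can switch to L (3 → 7). Not NE.

Pure-strategy Nash equilibria: (Down, L, Out); (Down, R, In)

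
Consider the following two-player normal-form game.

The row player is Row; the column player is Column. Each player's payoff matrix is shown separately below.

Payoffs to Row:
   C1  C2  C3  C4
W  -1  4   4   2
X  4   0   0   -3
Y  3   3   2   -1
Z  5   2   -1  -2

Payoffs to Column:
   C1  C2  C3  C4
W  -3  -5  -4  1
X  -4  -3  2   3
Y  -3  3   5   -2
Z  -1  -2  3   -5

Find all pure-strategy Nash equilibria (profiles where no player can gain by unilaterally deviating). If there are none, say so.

The unique pure-strategy Nash equilibrium is (W, C4).

(W, C1): Row can switch to X (-1 → 4). Not NE.
(W, C2): Column can switch to C1 (-5 → -3). Not NE.
(W, C3): Column can switch to C1 (-4 → -3). Not NE.
(W, C4): Row gets 2, best alternative -1; Column gets 1, best alternative -3. No profitable deviation — NE.
(X, C1): Row can switch to Z (4 → 5). Not NE.
(X, C2): Row can switch to W (0 → 4). Not NE.
(X, C3): Row can switch to W (0 → 4). Not NE.
(X, C4): Row can switch to W (-3 → 2). Not NE.
(Y, C1): Row can switch to X (3 → 4). Not NE.
(Y, C2): Row can switch to W (3 → 4). Not NE.
(Y, C3): Row can switch to W (2 → 4). Not NE.
(The remaining 5 profiles each have a profitable deviation by the same check.)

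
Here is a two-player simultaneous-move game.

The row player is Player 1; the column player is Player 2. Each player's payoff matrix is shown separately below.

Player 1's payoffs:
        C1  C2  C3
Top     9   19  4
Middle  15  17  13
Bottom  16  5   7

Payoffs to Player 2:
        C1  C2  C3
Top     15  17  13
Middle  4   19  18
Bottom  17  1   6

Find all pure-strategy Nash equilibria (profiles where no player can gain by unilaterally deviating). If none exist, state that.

Pure-strategy Nash equilibria: (Top, C2) and (Bottom, C1)

For each player, find the best response to each opponent profile; mutual best responses are the pure NE.
Player 1 against C1: payoffs 9, 15, 16 → best response Bottom.
Player 1 against C2: payoffs 19, 17, 5 → best response Top.
Player 1 against C3: payoffs 4, 13, 7 → best response Middle.
Player 2 against Top: payoffs 15, 17, 13 → best response C2.
Player 2 against Middle: payoffs 4, 19, 18 → best response C2.
Player 2 against Bottom: payoffs 17, 1, 6 → best response C1.
Mutual best responses: (Top, C2); (Bottom, C1).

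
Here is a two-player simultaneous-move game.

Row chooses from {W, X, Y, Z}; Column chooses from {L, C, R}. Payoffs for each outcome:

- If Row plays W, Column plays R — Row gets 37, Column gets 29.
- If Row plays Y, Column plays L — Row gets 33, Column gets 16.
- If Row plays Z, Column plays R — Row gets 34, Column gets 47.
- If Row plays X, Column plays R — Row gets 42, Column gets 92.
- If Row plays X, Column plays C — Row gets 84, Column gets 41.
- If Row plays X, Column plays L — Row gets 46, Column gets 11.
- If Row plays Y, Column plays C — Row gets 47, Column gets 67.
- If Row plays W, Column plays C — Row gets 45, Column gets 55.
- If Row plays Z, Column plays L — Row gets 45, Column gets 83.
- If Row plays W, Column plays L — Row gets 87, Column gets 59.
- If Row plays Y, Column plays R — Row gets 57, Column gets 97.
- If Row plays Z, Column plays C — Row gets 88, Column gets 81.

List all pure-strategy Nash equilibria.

Pure-strategy Nash equilibria: (W, L) and (Y, R)

For each player, find the best response to each opponent profile; mutual best responses are the pure NE.
Row against L: payoffs 87, 46, 33, 45 → best response W.
Row against C: payoffs 45, 84, 47, 88 → best response Z.
Row against R: payoffs 37, 42, 57, 34 → best response Y.
Column against W: payoffs 59, 55, 29 → best response L.
Column against X: payoffs 11, 41, 92 → best response R.
Column against Y: payoffs 16, 67, 97 → best response R.
Column against Z: payoffs 83, 81, 47 → best response L.
Mutual best responses: (W, L); (Y, R).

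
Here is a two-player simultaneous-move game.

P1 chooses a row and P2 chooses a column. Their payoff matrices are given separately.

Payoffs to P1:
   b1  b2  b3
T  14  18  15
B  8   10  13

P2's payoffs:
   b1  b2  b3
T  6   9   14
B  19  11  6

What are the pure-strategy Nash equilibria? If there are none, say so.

The unique pure-strategy Nash equilibrium is (T, b3).

Mark each player's best response to every combination of opponents' strategies; a profile where every player is best-responding is a pure Nash equilibrium.
P1 against b1: payoffs 14, 8 → best response T.
P1 against b2: payoffs 18, 10 → best response T.
P1 against b3: payoffs 15, 13 → best response T.
P2 against T: payoffs 6, 9, 14 → best response b3.
P2 against B: payoffs 19, 11, 6 → best response b1.
Mutual best responses: (T, b3).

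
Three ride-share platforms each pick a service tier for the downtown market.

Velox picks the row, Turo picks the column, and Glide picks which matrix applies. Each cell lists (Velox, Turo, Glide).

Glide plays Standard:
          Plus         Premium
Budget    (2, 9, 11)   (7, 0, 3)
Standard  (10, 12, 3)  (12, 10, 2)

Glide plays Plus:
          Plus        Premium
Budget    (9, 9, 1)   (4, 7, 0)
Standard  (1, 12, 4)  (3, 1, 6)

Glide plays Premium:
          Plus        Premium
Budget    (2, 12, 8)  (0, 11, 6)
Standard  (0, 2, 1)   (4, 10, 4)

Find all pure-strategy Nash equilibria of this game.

Mark each player's best response to every combination of opponents' strategies; a profile where every player is best-responding is a pure Nash equilibrium.
Velox against (Plus, Standard): payoffs 2, 10 → best response Standard.
Velox against (Plus, Plus): payoffs 9, 1 → best response Budget.
Velox against (Plus, Premium): payoffs 2, 0 → best response Budget.
Velox against (Premium, Standard): payoffs 7, 12 → best response Standard.
Velox against (Premium, Plus): payoffs 4, 3 → best response Budget.
Velox against (Premium, Premium): payoffs 0, 4 → best response Standard.
Turo against (Budget, Standard): payoffs 9, 0 → best response Plus.
Turo against (Budget, Plus): payoffs 9, 7 → best response Plus.
Turo against (Budget, Premium): payoffs 12, 11 → best response Plus.
Turo against (Standard, Standard): payoffs 12, 10 → best response Plus.
Turo against (Standard, Plus): payoffs 12, 1 → best response Plus.
Turo against (Standard, Premium): payoffs 2, 10 → best response Premium.
Glide against (Budget, Plus): payoffs 11, 1, 8 → best response Standard.
Glide against (Budget, Premium): payoffs 3, 0, 6 → best response Premium.
Glide against (Standard, Plus): payoffs 3, 4, 1 → best response Plus.
Glide against (Standard, Premium): payoffs 2, 6, 4 → best response Plus.
No profile is a mutual best response for all players.

No pure-strategy Nash equilibrium.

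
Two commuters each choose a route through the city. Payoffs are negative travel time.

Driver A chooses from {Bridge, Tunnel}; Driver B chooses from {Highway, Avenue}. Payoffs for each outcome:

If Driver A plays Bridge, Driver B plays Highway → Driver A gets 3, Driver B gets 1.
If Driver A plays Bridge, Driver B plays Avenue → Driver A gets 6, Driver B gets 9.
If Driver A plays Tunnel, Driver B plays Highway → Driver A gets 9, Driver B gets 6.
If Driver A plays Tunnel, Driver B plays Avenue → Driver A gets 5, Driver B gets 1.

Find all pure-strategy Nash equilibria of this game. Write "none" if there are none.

Driver A against Highway: payoffs 3, 9 → best response Tunnel.
Driver A against Avenue: payoffs 6, 5 → best response Bridge.
Driver B against Bridge: payoffs 1, 9 → best response Avenue.
Driver B against Tunnel: payoffs 6, 1 → best response Highway.
Mutual best responses: (Bridge, Avenue); (Tunnel, Highway).

(Bridge, Avenue) and (Tunnel, Highway)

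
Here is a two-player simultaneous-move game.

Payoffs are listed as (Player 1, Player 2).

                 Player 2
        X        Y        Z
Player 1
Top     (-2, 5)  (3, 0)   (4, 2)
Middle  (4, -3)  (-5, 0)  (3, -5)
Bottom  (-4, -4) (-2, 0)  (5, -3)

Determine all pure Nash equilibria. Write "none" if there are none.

No pure-strategy Nash equilibrium.

Player 1 against X: payoffs -2, 4, -4 → best response Middle.
Player 1 against Y: payoffs 3, -5, -2 → best response Top.
Player 1 against Z: payoffs 4, 3, 5 → best response Bottom.
Player 2 against Top: payoffs 5, 0, 2 → best response X.
Player 2 against Middle: payoffs -3, 0, -5 → best response Y.
Player 2 against Bottom: payoffs -4, 0, -3 → best response Y.
No profile is a mutual best response for all players.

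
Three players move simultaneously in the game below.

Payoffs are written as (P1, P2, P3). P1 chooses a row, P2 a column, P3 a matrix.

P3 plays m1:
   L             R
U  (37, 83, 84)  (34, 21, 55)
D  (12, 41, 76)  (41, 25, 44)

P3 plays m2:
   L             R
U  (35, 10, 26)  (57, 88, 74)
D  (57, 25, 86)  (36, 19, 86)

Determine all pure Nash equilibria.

(U, L, m1) and (U, R, m2) and (D, L, m2)

P1 against (L, m1): payoffs 37, 12 → best response U.
P1 against (L, m2): payoffs 35, 57 → best response D.
P1 against (R, m1): payoffs 34, 41 → best response D.
P1 against (R, m2): payoffs 57, 36 → best response U.
P2 against (U, m1): payoffs 83, 21 → best response L.
P2 against (U, m2): payoffs 10, 88 → best response R.
P2 against (D, m1): payoffs 41, 25 → best response L.
P2 against (D, m2): payoffs 25, 19 → best response L.
P3 against (U, L): payoffs 84, 26 → best response m1.
P3 against (U, R): payoffs 55, 74 → best response m2.
P3 against (D, L): payoffs 76, 86 → best response m2.
P3 against (D, R): payoffs 44, 86 → best response m2.
Mutual best responses: (U, L, m1); (U, R, m2); (D, L, m2).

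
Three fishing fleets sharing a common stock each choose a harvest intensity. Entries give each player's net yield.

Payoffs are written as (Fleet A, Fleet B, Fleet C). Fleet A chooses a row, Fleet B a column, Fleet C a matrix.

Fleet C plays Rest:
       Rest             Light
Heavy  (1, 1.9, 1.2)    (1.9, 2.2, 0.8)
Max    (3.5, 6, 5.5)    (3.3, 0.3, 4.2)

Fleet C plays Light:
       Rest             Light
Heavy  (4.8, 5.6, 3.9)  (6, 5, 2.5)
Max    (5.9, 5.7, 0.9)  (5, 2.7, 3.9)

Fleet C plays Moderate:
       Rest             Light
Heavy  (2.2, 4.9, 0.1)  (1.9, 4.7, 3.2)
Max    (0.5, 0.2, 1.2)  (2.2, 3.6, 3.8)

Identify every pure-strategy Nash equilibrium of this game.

(Max, Rest, Rest)

(Heavy, Rest, Rest): Fleet A can switch to Max (1 → 3.5). Not NE.
(Heavy, Rest, Light): Fleet A can switch to Max (4.8 → 5.9). Not NE.
(Heavy, Rest, Moderate): Fleet C can switch to Rest (0.1 → 1.2). Not NE.
(Heavy, Light, Rest): Fleet A can switch to Max (1.9 → 3.3). Not NE.
(Heavy, Light, Light): Fleet B can switch to Rest (5 → 5.6). Not NE.
(Heavy, Light, Moderate): Fleet A can switch to Max (1.9 → 2.2). Not NE.
(Max, Rest, Rest): Fleet A gets 3.5, best alternative 1; Fleet B gets 6, best alternative 0.3; Fleet C gets 5.5, best alternative 1.2. No profitable deviation — NE.
(Max, Rest, Light): Fleet C can switch to Rest (0.9 → 5.5). Not NE.
(Max, Rest, Moderate): Fleet A can switch to Heavy (0.5 → 2.2). Not NE.
(Max, Light, Rest): Fleet B can switch to Rest (0.3 → 6). Not NE.
(Max, Light, Light): Fleet A can switch to Heavy (5 → 6). Not NE.
(The remaining 1 profile has a profitable deviation by the same check.)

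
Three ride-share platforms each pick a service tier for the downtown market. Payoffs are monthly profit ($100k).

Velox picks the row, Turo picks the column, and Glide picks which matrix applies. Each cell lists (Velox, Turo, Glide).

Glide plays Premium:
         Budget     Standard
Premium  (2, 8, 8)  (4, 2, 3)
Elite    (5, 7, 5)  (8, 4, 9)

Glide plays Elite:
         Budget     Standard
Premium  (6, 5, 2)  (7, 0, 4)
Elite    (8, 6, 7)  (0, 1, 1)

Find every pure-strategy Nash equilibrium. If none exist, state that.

The unique pure-strategy Nash equilibrium is (Elite, Budget, Elite).

Velox against (Budget, Premium): payoffs 2, 5 → best response Elite.
Velox against (Budget, Elite): payoffs 6, 8 → best response Elite.
Velox against (Standard, Premium): payoffs 4, 8 → best response Elite.
Velox against (Standard, Elite): payoffs 7, 0 → best response Premium.
Turo against (Premium, Premium): payoffs 8, 2 → best response Budget.
Turo against (Premium, Elite): payoffs 5, 0 → best response Budget.
Turo against (Elite, Premium): payoffs 7, 4 → best response Budget.
Turo against (Elite, Elite): payoffs 6, 1 → best response Budget.
Glide against (Premium, Budget): payoffs 8, 2 → best response Premium.
Glide against (Premium, Standard): payoffs 3, 4 → best response Elite.
Glide against (Elite, Budget): payoffs 5, 7 → best response Elite.
Glide against (Elite, Standard): payoffs 9, 1 → best response Premium.
Mutual best responses: (Elite, Budget, Elite).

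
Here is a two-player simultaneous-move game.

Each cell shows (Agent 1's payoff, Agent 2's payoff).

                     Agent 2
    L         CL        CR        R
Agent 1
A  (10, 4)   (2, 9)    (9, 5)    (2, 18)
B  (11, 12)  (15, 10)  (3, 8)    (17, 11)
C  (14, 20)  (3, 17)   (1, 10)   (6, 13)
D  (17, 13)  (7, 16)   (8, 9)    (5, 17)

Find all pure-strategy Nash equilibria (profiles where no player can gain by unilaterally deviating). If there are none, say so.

This game has no pure Nash equilibrium.

Agent 1 against L: payoffs 10, 11, 14, 17 → best response D.
Agent 1 against CL: payoffs 2, 15, 3, 7 → best response B.
Agent 1 against CR: payoffs 9, 3, 1, 8 → best response A.
Agent 1 against R: payoffs 2, 17, 6, 5 → best response B.
Agent 2 against A: payoffs 4, 9, 5, 18 → best response R.
Agent 2 against B: payoffs 12, 10, 8, 11 → best response L.
Agent 2 against C: payoffs 20, 17, 10, 13 → best response L.
Agent 2 against D: payoffs 13, 16, 9, 17 → best response R.
No profile is a mutual best response for all players.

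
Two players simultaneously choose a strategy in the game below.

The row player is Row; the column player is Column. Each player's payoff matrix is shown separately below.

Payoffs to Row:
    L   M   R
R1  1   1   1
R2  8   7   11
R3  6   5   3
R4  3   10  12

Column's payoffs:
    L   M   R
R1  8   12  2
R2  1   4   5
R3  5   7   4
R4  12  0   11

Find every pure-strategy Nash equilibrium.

For each strategy profile, look for a profitable unilateral deviation.
(R1, L): Row can switch to R2 (1 → 8). Not NE.
(R1, M): Row can switch to R2 (1 → 7). Not NE.
(R1, R): Row can switch to R2 (1 → 11). Not NE.
(R2, L): Column can switch to M (1 → 4). Not NE.
(R2, M): Row can switch to R4 (7 → 10). Not NE.
(R2, R): Row can switch to R4 (11 → 12). Not NE.
(R3, L): Row can switch to R2 (6 → 8). Not NE.
(R3, M): Row can switch to R2 (5 → 7). Not NE.
(The remaining 4 profiles each have a profitable deviation by the same check.)

none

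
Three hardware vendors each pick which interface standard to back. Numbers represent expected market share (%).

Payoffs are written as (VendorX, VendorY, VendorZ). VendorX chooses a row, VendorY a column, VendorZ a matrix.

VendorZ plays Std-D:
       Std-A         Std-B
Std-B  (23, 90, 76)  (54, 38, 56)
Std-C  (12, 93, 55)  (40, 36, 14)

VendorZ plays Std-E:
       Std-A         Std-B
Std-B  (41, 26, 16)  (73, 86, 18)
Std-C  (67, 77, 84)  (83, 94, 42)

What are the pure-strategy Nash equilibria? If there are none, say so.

For each player, find the best response to each opponent profile; mutual best responses are the pure NE.
VendorX against (Std-A, Std-D): payoffs 23, 12 → best response Std-B.
VendorX against (Std-A, Std-E): payoffs 41, 67 → best response Std-C.
VendorX against (Std-B, Std-D): payoffs 54, 40 → best response Std-B.
VendorX against (Std-B, Std-E): payoffs 73, 83 → best response Std-C.
VendorY against (Std-B, Std-D): payoffs 90, 38 → best response Std-A.
VendorY against (Std-B, Std-E): payoffs 26, 86 → best response Std-B.
VendorY against (Std-C, Std-D): payoffs 93, 36 → best response Std-A.
VendorY against (Std-C, Std-E): payoffs 77, 94 → best response Std-B.
VendorZ against (Std-B, Std-A): payoffs 76, 16 → best response Std-D.
VendorZ against (Std-B, Std-B): payoffs 56, 18 → best response Std-D.
VendorZ against (Std-C, Std-A): payoffs 55, 84 → best response Std-E.
VendorZ against (Std-C, Std-B): payoffs 14, 42 → best response Std-E.
Mutual best responses: (Std-B, Std-A, Std-D); (Std-C, Std-B, Std-E).

Pure-strategy Nash equilibria: (Std-B, Std-A, Std-D), (Std-C, Std-B, Std-E)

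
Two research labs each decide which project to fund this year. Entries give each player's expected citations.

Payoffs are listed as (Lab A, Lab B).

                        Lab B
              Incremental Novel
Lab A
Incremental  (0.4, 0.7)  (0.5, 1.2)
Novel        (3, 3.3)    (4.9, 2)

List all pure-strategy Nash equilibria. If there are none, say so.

(Incremental, Incremental): Lab A can switch to Novel (0.4 → 3). Not NE.
(Incremental, Novel): Lab A can switch to Novel (0.5 → 4.9). Not NE.
(Novel, Incremental): Lab A gets 3, best alternative 0.4; Lab B gets 3.3, best alternative 2. No profitable deviation — NE.
(Novel, Novel): Lab B can switch to Incremental (2 → 3.3). Not NE.

Pure NE: (Novel, Incremental)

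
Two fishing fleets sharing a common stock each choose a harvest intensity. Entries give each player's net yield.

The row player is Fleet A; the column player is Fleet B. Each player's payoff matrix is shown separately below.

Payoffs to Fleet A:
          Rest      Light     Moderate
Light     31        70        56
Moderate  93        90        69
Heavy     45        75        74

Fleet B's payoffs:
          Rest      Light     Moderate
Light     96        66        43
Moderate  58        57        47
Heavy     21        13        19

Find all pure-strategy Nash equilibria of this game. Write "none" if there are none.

Fleet A against Rest: payoffs 31, 93, 45 → best response Moderate.
Fleet A against Light: payoffs 70, 90, 75 → best response Moderate.
Fleet A against Moderate: payoffs 56, 69, 74 → best response Heavy.
Fleet B against Light: payoffs 96, 66, 43 → best response Rest.
Fleet B against Moderate: payoffs 58, 57, 47 → best response Rest.
Fleet B against Heavy: payoffs 21, 13, 19 → best response Rest.
Mutual best responses: (Moderate, Rest).

(Moderate, Rest)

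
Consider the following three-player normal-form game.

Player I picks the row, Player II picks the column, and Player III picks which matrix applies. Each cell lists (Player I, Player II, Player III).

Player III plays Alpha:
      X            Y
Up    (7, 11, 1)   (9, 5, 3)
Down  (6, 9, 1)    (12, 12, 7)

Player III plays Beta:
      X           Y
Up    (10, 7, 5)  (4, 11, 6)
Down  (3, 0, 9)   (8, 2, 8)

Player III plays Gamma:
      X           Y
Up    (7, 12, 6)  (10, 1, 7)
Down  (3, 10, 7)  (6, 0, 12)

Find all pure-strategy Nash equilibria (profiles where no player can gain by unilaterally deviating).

Player I against (X, Alpha): payoffs 7, 6 → best response Up.
Player I against (X, Beta): payoffs 10, 3 → best response Up.
Player I against (X, Gamma): payoffs 7, 3 → best response Up.
Player I against (Y, Alpha): payoffs 9, 12 → best response Down.
Player I against (Y, Beta): payoffs 4, 8 → best response Down.
Player I against (Y, Gamma): payoffs 10, 6 → best response Up.
Player II against (Up, Alpha): payoffs 11, 5 → best response X.
Player II against (Up, Beta): payoffs 7, 11 → best response Y.
Player II against (Up, Gamma): payoffs 12, 1 → best response X.
Player II against (Down, Alpha): payoffs 9, 12 → best response Y.
Player II against (Down, Beta): payoffs 0, 2 → best response Y.
Player II against (Down, Gamma): payoffs 10, 0 → best response X.
Player III against (Up, X): payoffs 1, 5, 6 → best response Gamma.
Player III against (Up, Y): payoffs 3, 6, 7 → best response Gamma.
Player III against (Down, X): payoffs 1, 9, 7 → best response Beta.
Player III against (Down, Y): payoffs 7, 8, 12 → best response Gamma.
Mutual best responses: (Up, X, Gamma).

(Up, X, Gamma)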